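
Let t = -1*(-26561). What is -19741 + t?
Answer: 6820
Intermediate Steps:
t = 26561
-19741 + t = -19741 + 26561 = 6820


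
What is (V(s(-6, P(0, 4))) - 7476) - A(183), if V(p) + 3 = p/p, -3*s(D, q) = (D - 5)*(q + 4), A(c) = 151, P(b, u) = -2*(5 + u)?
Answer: -7629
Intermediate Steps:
P(b, u) = -10 - 2*u
s(D, q) = -(-5 + D)*(4 + q)/3 (s(D, q) = -(D - 5)*(q + 4)/3 = -(-5 + D)*(4 + q)/3)
V(p) = -2 (V(p) = -3 + p/p = -3 + 1 = -2)
(V(s(-6, P(0, 4))) - 7476) - A(183) = (-2 - 7476) - 1*151 = -7478 - 151 = -7629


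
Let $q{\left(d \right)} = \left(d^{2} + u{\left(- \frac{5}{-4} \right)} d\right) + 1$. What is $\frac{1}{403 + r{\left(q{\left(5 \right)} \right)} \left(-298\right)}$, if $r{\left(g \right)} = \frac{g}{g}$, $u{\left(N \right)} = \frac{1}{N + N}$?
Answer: $\frac{1}{105} \approx 0.0095238$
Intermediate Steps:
$u{\left(N \right)} = \frac{1}{2 N}$
$q{\left(d \right)} = 1 + d^{2} + \frac{2 d}{5}$ ($q{\left(d \right)} = \left(d^{2} + \frac{1}{2 \left(- \frac{5}{-4}\right)} d\right) + 1 = \left(d^{2} + \frac{1}{2 \left(\left(-5\right) \left(- \frac{1}{4}\right)\right)} d\right) + 1 = \left(d^{2} + \frac{1}{2 \cdot \frac{5}{4}} d\right) + 1 = \left(d^{2} + \frac{1}{2} \cdot \frac{4}{5} d\right) + 1 = \left(d^{2} + \frac{2 d}{5}\right) + 1 = 1 + d^{2} + \frac{2 d}{5}$)
$r{\left(g \right)} = 1$
$\frac{1}{403 + r{\left(q{\left(5 \right)} \right)} \left(-298\right)} = \frac{1}{403 + 1 \left(-298\right)} = \frac{1}{403 - 298} = \frac{1}{105}$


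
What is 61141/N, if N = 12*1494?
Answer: 61141/17928 ≈ 3.4104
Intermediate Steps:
N = 17928
61141/N = 61141/17928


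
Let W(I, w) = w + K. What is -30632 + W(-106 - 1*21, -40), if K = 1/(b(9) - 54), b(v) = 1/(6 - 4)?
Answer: -3281906/107 ≈ -30672.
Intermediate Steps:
b(v) = 1/2
K = -2/107 (K = 1/(1/2 - 54) = 1/(-107/2) = -2/107 ≈ -0.018692)
W(I, w) = -2/107 + w (W(I, w) = w - 2/107 = -2/107 + w)
-30632 + W(-106 - 1*21, -40) = -30632 + (-2/107 - 40) = -30632 - 4282/107 = -3281906/107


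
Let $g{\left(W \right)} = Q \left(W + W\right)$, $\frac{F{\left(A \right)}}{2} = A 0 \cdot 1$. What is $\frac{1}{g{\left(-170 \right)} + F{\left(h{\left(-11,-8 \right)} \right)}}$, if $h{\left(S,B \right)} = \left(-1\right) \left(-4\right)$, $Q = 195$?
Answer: $- \frac{1}{66300} \approx -1.5083 \cdot 10^{-5}$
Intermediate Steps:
$h{\left(S,B \right)} = 4$
$F{\left(A \right)} = 0$ ($F{\left(A \right)} = 2 A 0 \cdot 1 = 2 \cdot 0 \cdot 1 = 2 \cdot 0 = 0$)
$g{\left(W \right)} = 390 W$ ($g{\left(W \right)} = 195 \left(W + W\right) = 195 \cdot 2 W = 390 W$)
$\frac{1}{g{\left(-170 \right)} + F{\left(h{\left(-11,-8 \right)} \right)}} = \frac{1}{390 \left(-170\right) + 0} = \frac{1}{-66300 + 0} = \frac{1}{-66300} = - \frac{1}{66300}$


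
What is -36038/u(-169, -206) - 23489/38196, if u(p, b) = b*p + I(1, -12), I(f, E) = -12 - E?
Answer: -1097126747/664877772 ≈ -1.6501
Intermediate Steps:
u(p, b) = b*p (u(p, b) = b*p + (-12 - 1*(-12)) = b*p + (-12 + 12) = b*p + 0 = b*p)
-36038/u(-169, -206) - 23489/38196 = -36038/((-206*(-169))) - 23489/38196 = -36038/34814 - 23489*1/38196 = -36038*1/34814 - 23489/38196 = -18019/17407 - 23489/38196 = -1097126747/664877772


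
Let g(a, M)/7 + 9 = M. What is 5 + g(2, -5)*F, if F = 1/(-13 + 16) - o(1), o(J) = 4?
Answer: 1093/3 ≈ 364.33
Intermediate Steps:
g(a, M) = -63 + 7*M
F = -11/3 (F = 1/(-13 + 16) - 1*4 = 1/3 - 4 = -11/3 ≈ -3.6667)
5 + g(2, -5)*F = 5 + (-63 + 7*(-5))*(-11/3) = 5 + (-63 - 35)*(-11/3) = 5 - 98*(-11/3) = 5 + 1078/3 = 1093/3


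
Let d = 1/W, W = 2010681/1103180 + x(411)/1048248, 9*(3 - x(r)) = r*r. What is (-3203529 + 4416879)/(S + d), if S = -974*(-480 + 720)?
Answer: -5275519563591785/1016361750531253 ≈ -5.1906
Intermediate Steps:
x(r) = 3 - r**2/9 (x(r) = 3 - r*r/9 = 3 - r**2/9)
W = 130436878813/72275389290 (W = 2010681/1103180 + (3 - 1/9*411**2)/1048248 = 2010681*(1/1103180) + (3 - 1/9*168921)*(1/1048248) = 2010681/1103180 + (3 - 18769)*(1/1048248) = 2010681/1103180 - 18766*1/1048248 = 2010681/1103180 - 9383/524124 = 130436878813/72275389290 ≈ 1.8047)
S = -233760 (S = -974*240 = -233760)
d = 72275389290/130436878813 (d = 1/(130436878813/72275389290) = 72275389290/130436878813 ≈ 0.55410)
(-3203529 + 4416879)/(S + d) = (-3203529 + 4416879)/(-233760 + 72275389290/130436878813) = 1213350/(-30490852515937590/130436878813) = 1213350*(-130436878813/30490852515937590) = -5275519563591785/1016361750531253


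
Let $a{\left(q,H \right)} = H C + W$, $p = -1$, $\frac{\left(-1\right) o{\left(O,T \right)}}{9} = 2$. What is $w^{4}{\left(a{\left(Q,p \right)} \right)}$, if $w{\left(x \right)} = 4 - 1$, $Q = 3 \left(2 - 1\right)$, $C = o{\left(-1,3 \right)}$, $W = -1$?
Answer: $81$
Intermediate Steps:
$o{\left(O,T \right)} = -18$ ($o{\left(O,T \right)} = \left(-9\right) 2 = -18$)
$C = -18$
$Q = 3$ ($Q = 3 \cdot 1 = 3$)
$a{\left(q,H \right)} = -1 - 18 H$ ($a{\left(q,H \right)} = H \left(-18\right) - 1 = - 18 H - 1 = -1 - 18 H$)
$w{\left(x \right)} = 3$ ($w{\left(x \right)} = 4 - 1 = 3$)
$w^{4}{\left(a{\left(Q,p \right)} \right)} = 3^{4} = 81$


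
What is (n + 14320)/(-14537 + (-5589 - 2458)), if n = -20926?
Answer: 1101/3764 ≈ 0.29251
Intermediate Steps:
(n + 14320)/(-14537 + (-5589 - 2458)) = (-20926 + 14320)/(-14537 + (-5589 - 2458)) = -6606/(-14537 - 8047) = -6606/(-22584) = -6606*(-1/22584) = 1101/3764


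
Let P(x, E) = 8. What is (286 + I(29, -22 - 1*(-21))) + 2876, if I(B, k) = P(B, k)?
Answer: 3170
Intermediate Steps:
I(B, k) = 8
(286 + I(29, -22 - 1*(-21))) + 2876 = (286 + 8) + 2876 = 294 + 2876 = 3170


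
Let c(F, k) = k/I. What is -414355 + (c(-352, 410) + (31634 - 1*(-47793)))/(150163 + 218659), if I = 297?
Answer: -45388478633341/109540134 ≈ -4.1436e+5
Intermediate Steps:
c(F, k) = k/297
-414355 + (c(-352, 410) + (31634 - 1*(-47793)))/(150163 + 218659) = -414355 + ((1/297)*410 + (31634 - 1*(-47793)))/(150163 + 218659) = -414355 + (410/297 + (31634 + 47793))/368822 = -414355 + (410/297 + 79427)*(1/368822) = -414355 + (23590229/297)*(1/368822) = -414355 + 23590229/109540134 = -45388478633341/109540134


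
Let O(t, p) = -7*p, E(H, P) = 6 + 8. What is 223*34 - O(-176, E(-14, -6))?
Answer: 7680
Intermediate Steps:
E(H, P) = 14
223*34 - O(-176, E(-14, -6)) = 223*34 - (-7)*14 = 7582 - 1*(-98) = 7582 + 98 = 7680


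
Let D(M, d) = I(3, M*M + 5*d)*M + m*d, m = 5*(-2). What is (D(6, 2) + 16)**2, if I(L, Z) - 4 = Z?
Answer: 87616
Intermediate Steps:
m = -10
I(L, Z) = 4 + Z
D(M, d) = -10*d + M*(4 + M**2 + 5*d) (D(M, d) = (4 + (M*M + 5*d))*M - 10*d = (4 + (M**2 + 5*d))*M - 10*d = (4 + M**2 + 5*d)*M - 10*d = M*(4 + M**2 + 5*d) - 10*d = -10*d + M*(4 + M**2 + 5*d))
(D(6, 2) + 16)**2 = ((-10*2 + 6*(4 + 6**2 + 5*2)) + 16)**2 = ((-20 + 6*(4 + 36 + 10)) + 16)**2 = ((-20 + 6*50) + 16)**2 = ((-20 + 300) + 16)**2 = (280 + 16)**2 = 296**2 = 87616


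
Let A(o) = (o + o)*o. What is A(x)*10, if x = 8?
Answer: 1280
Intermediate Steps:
A(o) = 2*o² (A(o) = (2*o)*o = 2*o²)
A(x)*10 = (2*8²)*10 = (2*64)*10 = 128*10 = 1280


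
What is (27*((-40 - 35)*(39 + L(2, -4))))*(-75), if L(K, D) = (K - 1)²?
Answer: 6075000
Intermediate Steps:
L(K, D) = (-1 + K)²
(27*((-40 - 35)*(39 + L(2, -4))))*(-75) = (27*((-40 - 35)*(39 + (-1 + 2)²)))*(-75) = (27*(-75*(39 + 1²)))*(-75) = (27*(-75*(39 + 1)))*(-75) = (27*(-75*40))*(-75) = (27*(-3000))*(-75) = -81000*(-75) = 6075000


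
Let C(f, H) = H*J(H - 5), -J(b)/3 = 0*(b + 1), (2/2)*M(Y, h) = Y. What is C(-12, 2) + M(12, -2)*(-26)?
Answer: -312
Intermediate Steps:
M(Y, h) = Y
J(b) = 0 (J(b) = -0*(b + 1) = -0*(1 + b) = -3*0 = 0)
C(f, H) = 0 (C(f, H) = H*0 = 0)
C(-12, 2) + M(12, -2)*(-26) = 0 + 12*(-26) = 0 - 312 = -312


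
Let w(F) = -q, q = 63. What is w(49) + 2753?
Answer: 2690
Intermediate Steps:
w(F) = -63 (w(F) = -1*63 = -63)
w(49) + 2753 = -63 + 2753 = 2690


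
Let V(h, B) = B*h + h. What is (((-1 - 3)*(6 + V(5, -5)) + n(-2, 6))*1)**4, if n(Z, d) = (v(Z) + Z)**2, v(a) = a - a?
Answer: 12960000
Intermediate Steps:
v(a) = 0
n(Z, d) = Z**2 (n(Z, d) = (0 + Z)**2 = Z**2)
V(h, B) = h + B*h
(((-1 - 3)*(6 + V(5, -5)) + n(-2, 6))*1)**4 = (((-1 - 3)*(6 + 5*(1 - 5)) + (-2)**2)*1)**4 = ((-4*(6 + 5*(-4)) + 4)*1)**4 = ((-4*(6 - 20) + 4)*1)**4 = ((-4*(-14) + 4)*1)**4 = ((56 + 4)*1)**4 = (60*1)**4 = 60**4 = 12960000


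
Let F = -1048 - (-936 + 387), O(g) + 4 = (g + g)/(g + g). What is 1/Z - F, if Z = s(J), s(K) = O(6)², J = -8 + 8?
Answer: 4492/9 ≈ 499.11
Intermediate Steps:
O(g) = -3 (O(g) = -4 + (g + g)/(g + g) = -4 + (2*g)/((2*g)) = -4 + (2*g)*(1/(2*g)) = -4 + 1 = -3)
J = 0
s(K) = 9 (s(K) = (-3)² = 9)
Z = 9
F = -499 (F = -1048 - 1*(-549) = -1048 + 549 = -499)
1/Z - F = 1/9 - 1*(-499) = ⅑ + 499 = 4492/9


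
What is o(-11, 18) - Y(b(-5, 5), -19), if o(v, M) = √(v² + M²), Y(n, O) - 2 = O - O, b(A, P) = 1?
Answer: -2 + √445 ≈ 19.095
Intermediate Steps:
Y(n, O) = 2 (Y(n, O) = 2 + (O - O) = 2 + 0 = 2)
o(v, M) = √(M² + v²)
o(-11, 18) - Y(b(-5, 5), -19) = √(18² + (-11)²) - 1*2 = √(324 + 121) - 2 = √445 - 2 = -2 + √445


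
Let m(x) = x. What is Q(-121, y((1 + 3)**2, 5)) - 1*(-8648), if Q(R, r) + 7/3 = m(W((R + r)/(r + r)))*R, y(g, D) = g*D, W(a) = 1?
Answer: 25574/3 ≈ 8524.7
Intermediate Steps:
y(g, D) = D*g
Q(R, r) = -7/3 + R (Q(R, r) = -7/3 + 1*R = -7/3 + R)
Q(-121, y((1 + 3)**2, 5)) - 1*(-8648) = (-7/3 - 121) - 1*(-8648) = -370/3 + 8648 = 25574/3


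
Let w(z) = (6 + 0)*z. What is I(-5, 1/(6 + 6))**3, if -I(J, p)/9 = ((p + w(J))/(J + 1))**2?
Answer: -2140753641621841/16777216 ≈ -1.2760e+8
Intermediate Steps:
w(z) = 6*z
I(J, p) = -9*(p + 6*J)**2/(1 + J)**2 (I(J, p) = -9*(p + 6*J)**2/(J + 1)**2 = -9*(p + 6*J)**2/(1 + J)**2)
I(-5, 1/(6 + 6))**3 = (-9*(1/(6 + 6) + 6*(-5))**2/(1 - 5)**2)**3 = (-9*(1/12 - 30)**2/(-4)**2)**3 = (-9*1/16*(1/12 - 30)**2)**3 = (-9*1/16*(-359/12)**2)**3 = (-9*1/16*128881/144)**3 = (-128881/256)**3 = -2140753641621841/16777216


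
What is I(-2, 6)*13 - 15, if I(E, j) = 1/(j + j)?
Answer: -167/12 ≈ -13.917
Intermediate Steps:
I(E, j) = 1/(2*j)
I(-2, 6)*13 - 15 = ((1/2)/6)*13 - 15 = ((1/2)*(1/6))*13 - 15 = (1/12)*13 - 15 = 13/12 - 15 = -167/12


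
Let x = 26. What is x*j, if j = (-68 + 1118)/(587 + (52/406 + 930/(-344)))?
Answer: 317735600/6801923 ≈ 46.713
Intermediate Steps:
j = 12220600/6801923 (j = 1050/(587 + (52*(1/406) + 930*(-1/344))) = 1050/(587 + (26/203 - 465/172)) = 1050/(587 - 89923/34916) = 1050/(20405769/34916) = 1050*(34916/20405769) = 12220600/6801923 ≈ 1.7966)
x*j = 26*(12220600/6801923) = 317735600/6801923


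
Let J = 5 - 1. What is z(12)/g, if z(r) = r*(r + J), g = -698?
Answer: -96/349 ≈ -0.27507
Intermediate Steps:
J = 4
z(r) = r*(4 + r) (z(r) = r*(r + 4) = r*(4 + r))
z(12)/g = (12*(4 + 12))/(-698) = (12*16)*(-1/698) = 192*(-1/698) = -96/349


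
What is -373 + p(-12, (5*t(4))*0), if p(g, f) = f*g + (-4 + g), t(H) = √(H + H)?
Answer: -389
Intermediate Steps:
t(H) = √2*√H (t(H) = √(2*H) = √2*√H)
p(g, f) = -4 + g + f*g
-373 + p(-12, (5*t(4))*0) = -373 + (-4 - 12 + ((5*(√2*√4))*0)*(-12)) = -373 + (-4 - 12 + ((5*(√2*2))*0)*(-12)) = -373 + (-4 - 12 + ((5*(2*√2))*0)*(-12)) = -373 + (-4 - 12 + ((10*√2)*0)*(-12)) = -373 + (-4 - 12 + 0*(-12)) = -373 + (-4 - 12 + 0) = -373 - 16 = -389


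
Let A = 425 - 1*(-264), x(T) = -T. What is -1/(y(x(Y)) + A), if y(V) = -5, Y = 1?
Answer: -1/684 ≈ -0.0014620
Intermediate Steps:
A = 689 (A = 425 + 264 = 689)
-1/(y(x(Y)) + A) = -1/(-5 + 689) = -1/684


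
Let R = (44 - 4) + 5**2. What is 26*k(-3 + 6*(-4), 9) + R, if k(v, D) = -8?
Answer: -143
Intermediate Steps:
R = 65 (R = 40 + 25 = 65)
26*k(-3 + 6*(-4), 9) + R = 26*(-8) + 65 = -208 + 65 = -143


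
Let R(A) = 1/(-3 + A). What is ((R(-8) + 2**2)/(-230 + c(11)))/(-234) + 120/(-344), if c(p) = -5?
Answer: -9071501/26010270 ≈ -0.34877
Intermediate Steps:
((R(-8) + 2**2)/(-230 + c(11)))/(-234) + 120/(-344) = ((1/(-3 - 8) + 2**2)/(-230 - 5))/(-234) + 120/(-344) = ((1/(-11) + 4)/(-235))*(-1/234) + 120*(-1/344) = ((-1/11 + 4)*(-1/235))*(-1/234) - 15/43 = ((43/11)*(-1/235))*(-1/234) - 15/43 = -43/2585*(-1/234) - 15/43 = 43/604890 - 15/43 = -9071501/26010270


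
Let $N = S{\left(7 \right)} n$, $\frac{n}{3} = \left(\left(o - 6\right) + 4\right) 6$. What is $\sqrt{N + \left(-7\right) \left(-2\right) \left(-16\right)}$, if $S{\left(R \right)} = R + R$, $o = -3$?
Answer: $2 i \sqrt{371} \approx 38.523 i$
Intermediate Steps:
$S{\left(R \right)} = 2 R$
$n = -90$ ($n = 3 \left(\left(-3 - 6\right) + 4\right) 6 = 3 \left(-9 + 4\right) 6 = 3 \left(\left(-5\right) 6\right) = 3 \left(-30\right) = -90$)
$N = -1260$ ($N = 2 \cdot 7 \left(-90\right) = 14 \left(-90\right) = -1260$)
$\sqrt{N + \left(-7\right) \left(-2\right) \left(-16\right)} = \sqrt{-1260 + \left(-7\right) \left(-2\right) \left(-16\right)} = \sqrt{-1260 + 14 \left(-16\right)} = \sqrt{-1260 - 224} = \sqrt{-1484} = 2 i \sqrt{371}$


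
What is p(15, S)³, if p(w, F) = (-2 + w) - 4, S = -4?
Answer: 729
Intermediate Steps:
p(w, F) = -6 + w
p(15, S)³ = (-6 + 15)³ = 9³ = 729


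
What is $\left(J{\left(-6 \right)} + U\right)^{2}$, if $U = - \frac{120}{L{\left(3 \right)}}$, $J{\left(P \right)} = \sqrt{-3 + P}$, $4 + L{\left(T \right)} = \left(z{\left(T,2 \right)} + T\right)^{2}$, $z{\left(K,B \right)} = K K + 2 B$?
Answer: $\frac{\left(10 - 63 i\right)^{2}}{441} \approx -8.7732 - 2.8571 i$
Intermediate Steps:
$z{\left(K,B \right)} = K^{2} + 2 B$
$L{\left(T \right)} = -4 + \left(4 + T + T^{2}\right)^{2}$ ($L{\left(T \right)} = -4 + \left(\left(T^{2} + 2 \cdot 2\right) + T\right)^{2} = -4 + \left(\left(T^{2} + 4\right) + T\right)^{2} = -4 + \left(\left(4 + T^{2}\right) + T\right)^{2} = -4 + \left(4 + T + T^{2}\right)^{2}$)
$U = - \frac{10}{21}$ ($U = - \frac{120}{-4 + \left(4 + 3 + 3^{2}\right)^{2}} = - \frac{120}{-4 + \left(4 + 3 + 9\right)^{2}} = - \frac{120}{-4 + 16^{2}} = - \frac{120}{-4 + 256} = - \frac{120}{252} = \left(-120\right) \frac{1}{252} = - \frac{10}{21} \approx -0.47619$)
$\left(J{\left(-6 \right)} + U\right)^{2} = \left(\sqrt{-3 - 6} - \frac{10}{21}\right)^{2} = \left(\sqrt{-9} - \frac{10}{21}\right)^{2} = \left(3 i - \frac{10}{21}\right)^{2} = \left(- \frac{10}{21} + 3 i\right)^{2}$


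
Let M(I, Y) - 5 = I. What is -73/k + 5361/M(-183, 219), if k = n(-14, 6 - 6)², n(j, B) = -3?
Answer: -61243/1602 ≈ -38.229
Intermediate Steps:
M(I, Y) = 5 + I
k = 9 (k = (-3)² = 9)
-73/k + 5361/M(-183, 219) = -73/9 + 5361/(5 - 183) = -73*⅑ + 5361/(-178) = -73/9 + 5361*(-1/178) = -73/9 - 5361/178 = -61243/1602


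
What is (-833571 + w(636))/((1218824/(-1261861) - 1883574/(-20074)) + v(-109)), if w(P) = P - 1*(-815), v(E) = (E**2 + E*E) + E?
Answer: -526952424244342/15037424240687 ≈ -35.043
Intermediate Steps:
v(E) = E + 2*E**2 (v(E) = (E**2 + E**2) + E = 2*E**2 + E = E + 2*E**2)
w(P) = 815 + P (w(P) = P + 815 = 815 + P)
(-833571 + w(636))/((1218824/(-1261861) - 1883574/(-20074)) + v(-109)) = (-833571 + (815 + 636))/((1218824/(-1261861) - 1883574/(-20074)) - 109*(1 + 2*(-109))) = (-833571 + 1451)/((1218824*(-1/1261861) - 1883574*(-1/20074)) - 109*(1 - 218)) = -832120/((-1218824/1261861 + 941787/10037) - 109*(-217)) = -832120/(1176170949119/12665298857 + 23653) = -832120/300748484813740/12665298857 = -832120*12665298857/300748484813740 = -526952424244342/15037424240687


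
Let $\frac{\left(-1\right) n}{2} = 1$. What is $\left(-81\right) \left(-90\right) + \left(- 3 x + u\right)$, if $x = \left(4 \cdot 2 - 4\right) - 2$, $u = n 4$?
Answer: $7276$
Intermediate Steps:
$n = -2$ ($n = \left(-2\right) 1 = -2$)
$u = -8$ ($u = \left(-2\right) 4 = -8$)
$x = 2$ ($x = \left(8 - 4\right) - 2 = 4 - 2 = 2$)
$\left(-81\right) \left(-90\right) + \left(- 3 x + u\right) = \left(-81\right) \left(-90\right) - 14 = 7290 - 14 = 7276$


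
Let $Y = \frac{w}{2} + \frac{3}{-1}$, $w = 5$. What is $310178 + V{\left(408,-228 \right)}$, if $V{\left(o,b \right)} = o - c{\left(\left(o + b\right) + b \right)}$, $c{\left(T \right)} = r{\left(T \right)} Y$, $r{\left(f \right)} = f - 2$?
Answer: $310561$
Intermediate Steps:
$Y = - \frac{1}{2}$ ($Y = \frac{5}{2} + \frac{3}{-1} = 5 \cdot \frac{1}{2} + 3 \left(-1\right) = \frac{5}{2} - 3 = - \frac{1}{2} \approx -0.5$)
$r{\left(f \right)} = -2 + f$ ($r{\left(f \right)} = f - 2 = -2 + f$)
$c{\left(T \right)} = 1 - \frac{T}{2}$ ($c{\left(T \right)} = \left(-2 + T\right) \left(- \frac{1}{2}\right) = 1 - \frac{T}{2}$)
$V{\left(o,b \right)} = -1 + b + \frac{3 o}{2}$ ($V{\left(o,b \right)} = o - \left(1 - \frac{\left(o + b\right) + b}{2}\right) = o - \left(1 - \frac{\left(b + o\right) + b}{2}\right) = o - \left(1 - \frac{o + 2 b}{2}\right) = o - \left(1 - \left(b + \frac{o}{2}\right)\right) = o - \left(1 - b - \frac{o}{2}\right) = o + \left(-1 + b + \frac{o}{2}\right) = -1 + b + \frac{3 o}{2}$)
$310178 + V{\left(408,-228 \right)} = 310178 - -383 = 310178 + 383 = 310561$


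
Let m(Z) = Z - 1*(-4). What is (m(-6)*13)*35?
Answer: -910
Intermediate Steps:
m(Z) = 4 + Z (m(Z) = Z + 4 = 4 + Z)
(m(-6)*13)*35 = ((4 - 6)*13)*35 = -2*13*35 = -26*35 = -910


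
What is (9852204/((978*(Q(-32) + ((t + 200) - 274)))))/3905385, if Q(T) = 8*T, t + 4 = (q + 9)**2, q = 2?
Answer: -1642034/135591061815 ≈ -1.2110e-5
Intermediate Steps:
t = 117 (t = -4 + (2 + 9)**2 = -4 + 11**2 = -4 + 121 = 117)
(9852204/((978*(Q(-32) + ((t + 200) - 274)))))/3905385 = (9852204/((978*(8*(-32) + ((117 + 200) - 274)))))/3905385 = (9852204/((978*(-256 + (317 - 274)))))*(1/3905385) = (9852204/((978*(-256 + 43))))*(1/3905385) = (9852204/((978*(-213))))*(1/3905385) = (9852204/(-208314))*(1/3905385) = (9852204*(-1/208314))*(1/3905385) = -1642034/34719*1/3905385 = -1642034/135591061815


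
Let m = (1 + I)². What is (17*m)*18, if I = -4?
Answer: 2754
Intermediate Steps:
m = 9 (m = (1 - 4)² = (-3)² = 9)
(17*m)*18 = (17*9)*18 = 153*18 = 2754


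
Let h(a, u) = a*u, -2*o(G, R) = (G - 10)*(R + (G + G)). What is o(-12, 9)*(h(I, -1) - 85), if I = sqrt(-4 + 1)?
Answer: 14025 + 165*I*sqrt(3) ≈ 14025.0 + 285.79*I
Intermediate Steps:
o(G, R) = -(-10 + G)*(R + 2*G)/2 (o(G, R) = -(G - 10)*(R + (G + G))/2 = -(-10 + G)*(R + 2*G)/2)
I = I*sqrt(3) (I = sqrt(-3) = I*sqrt(3) ≈ 1.732*I)
o(-12, 9)*(h(I, -1) - 85) = (-1*(-12)**2 + 5*9 + 10*(-12) - 1/2*(-12)*9)*((I*sqrt(3))*(-1) - 85) = (-1*144 + 45 - 120 + 54)*(-I*sqrt(3) - 85) = (-144 + 45 - 120 + 54)*(-85 - I*sqrt(3)) = -165*(-85 - I*sqrt(3)) = 14025 + 165*I*sqrt(3)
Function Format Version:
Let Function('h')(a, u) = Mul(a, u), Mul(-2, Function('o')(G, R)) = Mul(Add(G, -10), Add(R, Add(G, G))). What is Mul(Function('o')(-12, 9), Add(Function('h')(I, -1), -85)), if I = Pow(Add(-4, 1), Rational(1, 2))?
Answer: Add(14025, Mul(165, I, Pow(3, Rational(1, 2)))) ≈ Add(14025., Mul(285.79, I))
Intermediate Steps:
Function('o')(G, R) = Mul(Rational(-1, 2), Add(-10, G), Add(R, Mul(2, G))) (Function('o')(G, R) = Mul(Rational(-1, 2), Mul(Add(G, -10), Add(R, Add(G, G)))) = Mul(Rational(-1, 2), Mul(Add(-10, G), Add(R, Mul(2, G)))) = Mul(Rational(-1, 2), Add(-10, G), Add(R, Mul(2, G))))
I = Mul(I, Pow(3, Rational(1, 2))) (I = Pow(-3, Rational(1, 2)) = Mul(I, Pow(3, Rational(1, 2))) ≈ Mul(1.7320, I))
Mul(Function('o')(-12, 9), Add(Function('h')(I, -1), -85)) = Mul(Add(Mul(-1, Pow(-12, 2)), Mul(5, 9), Mul(10, -12), Mul(Rational(-1, 2), -12, 9)), Add(Mul(Mul(I, Pow(3, Rational(1, 2))), -1), -85)) = Mul(Add(Mul(-1, 144), 45, -120, 54), Add(Mul(-1, I, Pow(3, Rational(1, 2))), -85)) = Mul(Add(-144, 45, -120, 54), Add(-85, Mul(-1, I, Pow(3, Rational(1, 2))))) = Mul(-165, Add(-85, Mul(-1, I, Pow(3, Rational(1, 2))))) = Add(14025, Mul(165, I, Pow(3, Rational(1, 2))))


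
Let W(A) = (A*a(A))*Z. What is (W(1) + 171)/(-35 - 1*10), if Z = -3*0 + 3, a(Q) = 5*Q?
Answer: -62/15 ≈ -4.1333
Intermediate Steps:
Z = 3 (Z = 0 + 3 = 3)
W(A) = 15*A² (W(A) = (A*(5*A))*3 = (5*A²)*3 = 15*A²)
(W(1) + 171)/(-35 - 1*10) = (15*1² + 171)/(-35 - 1*10) = (15*1 + 171)/(-35 - 10) = (15 + 171)/(-45) = 186*(-1/45) = -62/15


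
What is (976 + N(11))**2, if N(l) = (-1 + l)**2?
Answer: 1157776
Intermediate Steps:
(976 + N(11))**2 = (976 + (-1 + 11)**2)**2 = (976 + 10**2)**2 = (976 + 100)**2 = 1076**2 = 1157776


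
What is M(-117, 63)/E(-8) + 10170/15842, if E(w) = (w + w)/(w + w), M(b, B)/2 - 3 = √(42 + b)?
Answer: 52611/7921 + 10*I*√3 ≈ 6.642 + 17.32*I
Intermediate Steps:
M(b, B) = 6 + 2*√(42 + b)
E(w) = 1 (E(w) = (2*w)/((2*w)) = (2*w)*(1/(2*w)) = 1)
M(-117, 63)/E(-8) + 10170/15842 = (6 + 2*√(42 - 117))/1 + 10170/15842 = (6 + 2*√(-75))*1 + 10170*(1/15842) = (6 + 2*(5*I*√3))*1 + 5085/7921 = (6 + 10*I*√3)*1 + 5085/7921 = (6 + 10*I*√3) + 5085/7921 = 52611/7921 + 10*I*√3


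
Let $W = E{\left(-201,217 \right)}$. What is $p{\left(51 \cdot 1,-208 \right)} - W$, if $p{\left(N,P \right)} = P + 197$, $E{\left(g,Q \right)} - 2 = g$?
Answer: $188$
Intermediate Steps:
$E{\left(g,Q \right)} = 2 + g$
$W = -199$ ($W = 2 - 201 = -199$)
$p{\left(N,P \right)} = 197 + P$
$p{\left(51 \cdot 1,-208 \right)} - W = \left(197 - 208\right) - -199 = -11 + 199 = 188$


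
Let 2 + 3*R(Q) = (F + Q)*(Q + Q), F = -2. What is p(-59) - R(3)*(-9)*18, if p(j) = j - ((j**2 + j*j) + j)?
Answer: -6746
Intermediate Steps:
R(Q) = -2/3 + 2*Q*(-2 + Q)/3 (R(Q) = -2/3 + ((-2 + Q)*(Q + Q))/3 = -2/3 + ((-2 + Q)*(2*Q))/3 = -2/3 + (2*Q*(-2 + Q))/3 = -2/3 + 2*Q*(-2 + Q)/3)
p(j) = -2*j**2 (p(j) = j - ((j**2 + j**2) + j) = j - (2*j**2 + j) = j - (j + 2*j**2) = j + (-j - 2*j**2) = -2*j**2)
p(-59) - R(3)*(-9)*18 = -2*(-59)**2 - (-2/3 - 4/3*3 + (2/3)*3**2)*(-9)*18 = -2*3481 - (-2/3 - 4 + (2/3)*9)*(-9)*18 = -6962 - (-2/3 - 4 + 6)*(-9)*18 = -6962 - (4/3)*(-9)*18 = -6962 - (-12)*18 = -6962 - 1*(-216) = -6962 + 216 = -6746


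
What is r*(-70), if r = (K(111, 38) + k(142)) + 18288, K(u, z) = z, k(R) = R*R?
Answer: -2694300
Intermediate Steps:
k(R) = R²
r = 38490 (r = (38 + 142²) + 18288 = (38 + 20164) + 18288 = 20202 + 18288 = 38490)
r*(-70) = 38490*(-70) = -2694300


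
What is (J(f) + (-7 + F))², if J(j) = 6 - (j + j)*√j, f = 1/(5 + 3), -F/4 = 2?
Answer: (144 + √2)²/256 ≈ 82.599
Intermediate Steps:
F = -8 (F = -4*2 = -8)
f = ⅛ (f = 1/8 = ⅛ ≈ 0.12500)
J(j) = 6 - 2*j^(3/2) (J(j) = 6 - 2*j*√j = 6 - 2*j^(3/2))
(J(f) + (-7 + F))² = ((6 - √2/16) + (-7 - 8))² = ((6 - √2/16) - 15)² = (-9 - √2/16)²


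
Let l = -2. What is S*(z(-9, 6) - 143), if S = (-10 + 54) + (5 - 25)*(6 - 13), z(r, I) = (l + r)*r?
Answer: -8096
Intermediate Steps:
z(r, I) = r*(-2 + r) (z(r, I) = (-2 + r)*r = r*(-2 + r))
S = 184 (S = 44 - 20*(-7) = 44 + 140 = 184)
S*(z(-9, 6) - 143) = 184*(-9*(-2 - 9) - 143) = 184*(-9*(-11) - 143) = 184*(99 - 143) = 184*(-44) = -8096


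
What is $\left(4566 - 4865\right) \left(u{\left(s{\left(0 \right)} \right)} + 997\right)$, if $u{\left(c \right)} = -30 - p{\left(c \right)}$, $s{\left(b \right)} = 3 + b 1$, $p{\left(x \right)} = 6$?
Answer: $-287339$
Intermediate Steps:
$s{\left(b \right)} = 3 + b$
$u{\left(c \right)} = -36$ ($u{\left(c \right)} = -30 - 6 = -36$)
$\left(4566 - 4865\right) \left(u{\left(s{\left(0 \right)} \right)} + 997\right) = \left(4566 - 4865\right) \left(-36 + 997\right) = \left(-299\right) 961 = -287339$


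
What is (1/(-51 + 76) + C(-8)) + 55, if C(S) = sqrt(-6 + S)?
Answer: 1376/25 + I*sqrt(14) ≈ 55.04 + 3.7417*I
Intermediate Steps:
(1/(-51 + 76) + C(-8)) + 55 = (1/(-51 + 76) + sqrt(-6 - 8)) + 55 = (1/25 + sqrt(-14)) + 55 = (1/25 + I*sqrt(14)) + 55 = 1376/25 + I*sqrt(14)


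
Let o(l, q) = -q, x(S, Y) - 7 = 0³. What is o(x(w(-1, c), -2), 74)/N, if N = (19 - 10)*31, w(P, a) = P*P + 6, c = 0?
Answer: -74/279 ≈ -0.26523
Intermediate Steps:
w(P, a) = 6 + P² (w(P, a) = P² + 6 = 6 + P²)
x(S, Y) = 7 (x(S, Y) = 7 + 0³ = 7 + 0 = 7)
N = 279 (N = 9*31 = 279)
o(x(w(-1, c), -2), 74)/N = -1*74/279 = -74*1/279 = -74/279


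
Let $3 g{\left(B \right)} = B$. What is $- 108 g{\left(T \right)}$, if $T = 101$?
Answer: $-3636$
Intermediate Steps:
$g{\left(B \right)} = \frac{B}{3}$
$- 108 g{\left(T \right)} = - 108 \cdot \frac{1}{3} \cdot 101 = \left(-108\right) \frac{101}{3} = -3636$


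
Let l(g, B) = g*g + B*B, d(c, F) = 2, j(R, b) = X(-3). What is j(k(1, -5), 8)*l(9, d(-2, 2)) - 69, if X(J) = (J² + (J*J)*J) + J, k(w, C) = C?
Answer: -1854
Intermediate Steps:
X(J) = J + J² + J³ (X(J) = (J² + J²*J) + J = (J² + J³) + J = J + J² + J³)
j(R, b) = -21 (j(R, b) = -3*(1 - 3 + (-3)²) = -3*(1 - 3 + 9) = -3*7 = -21)
l(g, B) = B² + g² (l(g, B) = g² + B² = B² + g²)
j(k(1, -5), 8)*l(9, d(-2, 2)) - 69 = -21*(2² + 9²) - 69 = -21*(4 + 81) - 69 = -21*85 - 69 = -1785 - 69 = -1854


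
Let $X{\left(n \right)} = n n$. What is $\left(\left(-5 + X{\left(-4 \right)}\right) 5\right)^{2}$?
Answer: $3025$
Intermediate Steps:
$X{\left(n \right)} = n^{2}$
$\left(\left(-5 + X{\left(-4 \right)}\right) 5\right)^{2} = \left(\left(-5 + \left(-4\right)^{2}\right) 5\right)^{2} = \left(\left(-5 + 16\right) 5\right)^{2} = \left(11 \cdot 5\right)^{2} = 55^{2} = 3025$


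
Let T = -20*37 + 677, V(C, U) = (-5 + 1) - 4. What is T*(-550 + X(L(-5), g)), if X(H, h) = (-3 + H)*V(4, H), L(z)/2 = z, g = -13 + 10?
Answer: 28098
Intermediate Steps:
g = -3
L(z) = 2*z
V(C, U) = -8 (V(C, U) = -4 - 4 = -8)
T = -63 (T = -740 + 677 = -63)
X(H, h) = 24 - 8*H (X(H, h) = (-3 + H)*(-8) = 24 - 8*H)
T*(-550 + X(L(-5), g)) = -63*(-550 + (24 - 16*(-5))) = -63*(-550 + (24 - 8*(-10))) = -63*(-550 + (24 + 80)) = -63*(-550 + 104) = -63*(-446) = 28098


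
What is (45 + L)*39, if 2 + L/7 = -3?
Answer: 390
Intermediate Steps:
L = -35 (L = -14 + 7*(-3) = -14 - 21 = -35)
(45 + L)*39 = (45 - 35)*39 = 10*39 = 390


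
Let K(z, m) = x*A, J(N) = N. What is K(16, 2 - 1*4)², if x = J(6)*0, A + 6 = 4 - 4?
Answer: 0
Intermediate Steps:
A = -6 (A = -6 + (4 - 4) = -6 + 0 = -6)
x = 0 (x = 6*0 = 0)
K(z, m) = 0 (K(z, m) = 0*(-6) = 0)
K(16, 2 - 1*4)² = 0² = 0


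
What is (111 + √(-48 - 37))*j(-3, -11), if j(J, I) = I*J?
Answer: 3663 + 33*I*√85 ≈ 3663.0 + 304.25*I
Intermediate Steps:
(111 + √(-48 - 37))*j(-3, -11) = (111 + √(-48 - 37))*(-11*(-3)) = (111 + √(-85))*33 = (111 + I*√85)*33 = 3663 + 33*I*√85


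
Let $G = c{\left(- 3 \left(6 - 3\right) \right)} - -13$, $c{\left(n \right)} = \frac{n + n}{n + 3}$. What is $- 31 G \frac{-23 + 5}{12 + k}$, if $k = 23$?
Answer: $\frac{8928}{35} \approx 255.09$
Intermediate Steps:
$c{\left(n \right)} = \frac{2 n}{3 + n}$
$G = 16$ ($G = \frac{2 \left(- 3 \left(6 - 3\right)\right)}{3 - 3 \left(6 - 3\right)} - -13 = \frac{2 \left(\left(-3\right) 3\right)}{3 - 9} + 13 = 2 \left(-9\right) \frac{1}{3 - 9} + 13 = 2 \left(-9\right) \frac{1}{-6} + 13 = 2 \left(-9\right) \left(- \frac{1}{6}\right) + 13 = 3 + 13 = 16$)
$- 31 G \frac{-23 + 5}{12 + k} = \left(-31\right) 16 \frac{-23 + 5}{12 + 23} = - 496 \left(- \frac{18}{35}\right) = - 496 \left(\left(-18\right) \frac{1}{35}\right) = \left(-496\right) \left(- \frac{18}{35}\right) = \frac{8928}{35}$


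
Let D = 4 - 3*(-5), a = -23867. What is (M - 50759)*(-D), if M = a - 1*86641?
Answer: 3064073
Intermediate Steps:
M = -110508 (M = -23867 - 1*86641 = -23867 - 86641 = -110508)
D = 19 (D = 4 + 15 = 19)
(M - 50759)*(-D) = (-110508 - 50759)*(-1*19) = -161267*(-19) = 3064073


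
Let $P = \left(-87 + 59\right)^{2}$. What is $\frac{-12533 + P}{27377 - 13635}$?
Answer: $- \frac{11749}{13742} \approx -0.85497$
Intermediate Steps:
$P = 784$ ($P = \left(-28\right)^{2} = 784$)
$\frac{-12533 + P}{27377 - 13635} = \frac{-12533 + 784}{27377 - 13635} = - \frac{11749}{13742}$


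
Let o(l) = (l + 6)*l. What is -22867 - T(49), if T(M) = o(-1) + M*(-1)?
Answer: -22813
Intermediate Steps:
o(l) = l*(6 + l) (o(l) = (6 + l)*l = l*(6 + l))
T(M) = -5 - M (T(M) = -(6 - 1) + M*(-1) = -1*5 - M = -5 - M)
-22867 - T(49) = -22867 - (-5 - 1*49) = -22867 - (-5 - 49) = -22867 - 1*(-54) = -22867 + 54 = -22813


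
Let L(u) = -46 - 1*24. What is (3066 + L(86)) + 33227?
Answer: 36223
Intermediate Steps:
L(u) = -70 (L(u) = -46 - 24 = -70)
(3066 + L(86)) + 33227 = (3066 - 70) + 33227 = 2996 + 33227 = 36223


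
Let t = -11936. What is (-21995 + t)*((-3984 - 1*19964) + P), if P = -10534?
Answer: 1170008742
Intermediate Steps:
(-21995 + t)*((-3984 - 1*19964) + P) = (-21995 - 11936)*((-3984 - 1*19964) - 10534) = -33931*((-3984 - 19964) - 10534) = -33931*(-23948 - 10534) = -33931*(-34482) = 1170008742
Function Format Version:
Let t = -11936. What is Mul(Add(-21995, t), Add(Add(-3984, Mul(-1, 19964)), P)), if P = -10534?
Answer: 1170008742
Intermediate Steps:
Mul(Add(-21995, t), Add(Add(-3984, Mul(-1, 19964)), P)) = Mul(Add(-21995, -11936), Add(Add(-3984, Mul(-1, 19964)), -10534)) = Mul(-33931, Add(Add(-3984, -19964), -10534)) = Mul(-33931, Add(-23948, -10534)) = Mul(-33931, -34482) = 1170008742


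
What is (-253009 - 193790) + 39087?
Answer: -407712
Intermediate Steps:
(-253009 - 193790) + 39087 = -446799 + 39087 = -407712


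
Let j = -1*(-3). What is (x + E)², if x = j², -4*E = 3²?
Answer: 729/16 ≈ 45.563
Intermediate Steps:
E = -9/4 (E = -¼*3² = -¼*9 = -9/4 ≈ -2.2500)
j = 3
x = 9 (x = 3² = 9)
(x + E)² = (9 - 9/4)² = (27/4)² = 729/16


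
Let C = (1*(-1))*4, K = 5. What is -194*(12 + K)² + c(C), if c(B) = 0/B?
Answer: -56066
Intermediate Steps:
C = -4 (C = -1*4 = -4)
c(B) = 0
-194*(12 + K)² + c(C) = -194*(12 + 5)² + 0 = -194*17² + 0 = -194*289 + 0 = -56066 + 0 = -56066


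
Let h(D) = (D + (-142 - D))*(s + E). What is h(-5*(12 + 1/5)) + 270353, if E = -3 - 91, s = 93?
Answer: 270495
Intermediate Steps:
E = -94
h(D) = 142 (h(D) = (D + (-142 - D))*(93 - 94) = -142*(-1) = 142)
h(-5*(12 + 1/5)) + 270353 = 142 + 270353 = 270495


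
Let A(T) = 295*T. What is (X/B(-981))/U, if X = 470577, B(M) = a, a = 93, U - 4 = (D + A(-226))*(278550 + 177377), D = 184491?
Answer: 156859/1665251027201 ≈ 9.4195e-8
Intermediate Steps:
U = 53717775071 (U = 4 + (184491 + 295*(-226))*(278550 + 177377) = 4 + (184491 - 66670)*455927 = 4 + 117821*455927 = 4 + 53717775067 = 53717775071)
B(M) = 93
(X/B(-981))/U = (470577/93)/53717775071 = (470577*(1/93))*(1/53717775071) = (156859/31)*(1/53717775071) = 156859/1665251027201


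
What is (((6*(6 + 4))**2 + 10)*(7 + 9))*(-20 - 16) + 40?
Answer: -2079320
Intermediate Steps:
(((6*(6 + 4))**2 + 10)*(7 + 9))*(-20 - 16) + 40 = (((6*10)**2 + 10)*16)*(-36) + 40 = ((60**2 + 10)*16)*(-36) + 40 = ((3600 + 10)*16)*(-36) + 40 = (3610*16)*(-36) + 40 = 57760*(-36) + 40 = -2079360 + 40 = -2079320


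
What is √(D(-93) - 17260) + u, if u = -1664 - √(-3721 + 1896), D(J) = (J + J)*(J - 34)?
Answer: -1664 + √6362 - 5*I*√73 ≈ -1584.2 - 42.72*I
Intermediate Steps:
D(J) = 2*J*(-34 + J) (D(J) = (2*J)*(-34 + J) = 2*J*(-34 + J))
u = -1664 - 5*I*√73 (u = -1664 - √(-1825) = -1664 - 5*I*√73 ≈ -1664.0 - 42.72*I)
√(D(-93) - 17260) + u = √(2*(-93)*(-34 - 93) - 17260) + (-1664 - 5*I*√73) = √(2*(-93)*(-127) - 17260) + (-1664 - 5*I*√73) = √(23622 - 17260) + (-1664 - 5*I*√73) = √6362 + (-1664 - 5*I*√73) = -1664 + √6362 - 5*I*√73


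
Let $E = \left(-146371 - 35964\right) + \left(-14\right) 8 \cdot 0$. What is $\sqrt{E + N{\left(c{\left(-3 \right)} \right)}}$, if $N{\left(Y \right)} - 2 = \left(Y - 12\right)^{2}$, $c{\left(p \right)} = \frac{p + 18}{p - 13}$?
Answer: $\frac{i \sqrt{46634399}}{16} \approx 426.81 i$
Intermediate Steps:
$c{\left(p \right)} = \frac{18 + p}{-13 + p}$
$N{\left(Y \right)} = 2 + \left(-12 + Y\right)^{2}$ ($N{\left(Y \right)} = 2 + \left(Y - 12\right)^{2} = 2 + \left(-12 + Y\right)^{2}$)
$E = -182335$ ($E = -182335 - 0 = -182335 + 0 = -182335$)
$\sqrt{E + N{\left(c{\left(-3 \right)} \right)}} = \sqrt{-182335 + \left(2 + \left(-12 + \frac{18 - 3}{-13 - 3}\right)^{2}\right)} = \sqrt{-182335 + \left(2 + \left(-12 + \frac{1}{-16} \cdot 15\right)^{2}\right)} = \sqrt{-182335 + \left(2 + \left(-12 - \frac{15}{16}\right)^{2}\right)} = \sqrt{-182335 + \left(2 + \left(- \frac{207}{16}\right)^{2}\right)} = \sqrt{-182335 + \left(2 + \frac{42849}{256}\right)} = \sqrt{-182335 + \frac{43361}{256}} = \sqrt{- \frac{46634399}{256}} = \frac{i \sqrt{46634399}}{16}$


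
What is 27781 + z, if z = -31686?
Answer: -3905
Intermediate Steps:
27781 + z = 27781 - 31686 = -3905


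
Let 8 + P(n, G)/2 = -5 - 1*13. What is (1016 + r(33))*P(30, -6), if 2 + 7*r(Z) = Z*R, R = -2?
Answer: -366288/7 ≈ -52327.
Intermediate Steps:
P(n, G) = -52 (P(n, G) = -16 + 2*(-5 - 1*13) = -16 + 2*(-5 - 13) = -16 + 2*(-18) = -16 - 36 = -52)
r(Z) = -2/7 - 2*Z/7 (r(Z) = -2/7 + (Z*(-2))/7 = -2/7 + (-2*Z)/7 = -2/7 - 2*Z/7)
(1016 + r(33))*P(30, -6) = (1016 + (-2/7 - 2/7*33))*(-52) = (1016 + (-2/7 - 66/7))*(-52) = (1016 - 68/7)*(-52) = (7044/7)*(-52) = -366288/7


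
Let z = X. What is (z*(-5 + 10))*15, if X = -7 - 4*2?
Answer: -1125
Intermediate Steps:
X = -15 (X = -7 - 8 = -15)
z = -15
(z*(-5 + 10))*15 = -15*(-5 + 10)*15 = -15*5*15 = -75*15 = -1125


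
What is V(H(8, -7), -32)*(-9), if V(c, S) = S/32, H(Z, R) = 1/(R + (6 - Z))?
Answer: 9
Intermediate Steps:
H(Z, R) = 1/(6 + R - Z)
V(c, S) = S/32 (V(c, S) = S*(1/32) = S/32)
V(H(8, -7), -32)*(-9) = ((1/32)*(-32))*(-9) = -1*(-9) = 9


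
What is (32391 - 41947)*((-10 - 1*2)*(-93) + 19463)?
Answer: -196652924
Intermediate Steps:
(32391 - 41947)*((-10 - 1*2)*(-93) + 19463) = -9556*((-10 - 2)*(-93) + 19463) = -9556*(-12*(-93) + 19463) = -9556*(1116 + 19463) = -9556*20579 = -196652924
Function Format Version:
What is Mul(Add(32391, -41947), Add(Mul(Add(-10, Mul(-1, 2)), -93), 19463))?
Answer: -196652924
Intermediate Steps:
Mul(Add(32391, -41947), Add(Mul(Add(-10, Mul(-1, 2)), -93), 19463)) = Mul(-9556, Add(Mul(Add(-10, -2), -93), 19463)) = Mul(-9556, Add(Mul(-12, -93), 19463)) = Mul(-9556, Add(1116, 19463)) = Mul(-9556, 20579) = -196652924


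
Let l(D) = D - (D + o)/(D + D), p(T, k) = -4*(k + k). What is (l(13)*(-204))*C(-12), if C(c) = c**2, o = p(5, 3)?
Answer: -5126112/13 ≈ -3.9432e+5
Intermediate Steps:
p(T, k) = -8*k
o = -24 (o = -8*3 = -24)
l(D) = D - (-24 + D)/(2*D) (l(D) = D - (D - 24)/(D + D) = D - (-24 + D)/(2*D))
(l(13)*(-204))*C(-12) = ((-1/2 + 13 + 12/13)*(-204))*(-12)**2 = ((-1/2 + 13 + 12*(1/13))*(-204))*144 = ((-1/2 + 13 + 12/13)*(-204))*144 = ((349/26)*(-204))*144 = -35598/13*144 = -5126112/13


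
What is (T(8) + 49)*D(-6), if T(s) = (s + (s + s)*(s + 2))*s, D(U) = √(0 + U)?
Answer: 1393*I*√6 ≈ 3412.1*I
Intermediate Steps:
D(U) = √U
T(s) = s*(s + 2*s*(2 + s)) (T(s) = (s + (2*s)*(2 + s))*s = (s + 2*s*(2 + s))*s = s*(s + 2*s*(2 + s)))
(T(8) + 49)*D(-6) = (8²*(5 + 2*8) + 49)*√(-6) = (64*(5 + 16) + 49)*(I*√6) = (64*21 + 49)*(I*√6) = (1344 + 49)*(I*√6) = 1393*(I*√6) = 1393*I*√6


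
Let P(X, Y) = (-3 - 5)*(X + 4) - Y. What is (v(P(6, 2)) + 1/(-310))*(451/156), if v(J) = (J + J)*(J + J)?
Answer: 1253443103/16120 ≈ 77757.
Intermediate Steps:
P(X, Y) = -32 - Y - 8*X (P(X, Y) = -8*(4 + X) - Y = (-32 - 8*X) - Y = -32 - Y - 8*X)
v(J) = 4*J² (v(J) = (2*J)*(2*J) = 4*J²)
(v(P(6, 2)) + 1/(-310))*(451/156) = (4*(-32 - 1*2 - 8*6)² + 1/(-310))*(451/156) = (4*(-32 - 2 - 48)² - 1/310)*(451*(1/156)) = (4*(-82)² - 1/310)*(451/156) = (4*6724 - 1/310)*(451/156) = (26896 - 1/310)*(451/156) = (8337759/310)*(451/156) = 1253443103/16120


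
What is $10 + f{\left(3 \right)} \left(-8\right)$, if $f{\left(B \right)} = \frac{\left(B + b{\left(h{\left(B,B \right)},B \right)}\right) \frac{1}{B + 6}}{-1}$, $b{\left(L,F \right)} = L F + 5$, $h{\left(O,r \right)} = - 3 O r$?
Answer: $- \frac{494}{9} \approx -54.889$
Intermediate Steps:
$h{\left(O,r \right)} = - 3 O r$
$b{\left(L,F \right)} = 5 + F L$ ($b{\left(L,F \right)} = F L + 5 = 5 + F L$)
$f{\left(B \right)} = - \frac{5 + B - 3 B^{3}}{6 + B}$ ($f{\left(B \right)} = \frac{\left(B + \left(5 + B \left(- 3 B B\right)\right)\right) \frac{1}{B + 6}}{-1} = \frac{B + \left(5 + B \left(- 3 B^{2}\right)\right)}{6 + B} \left(-1\right) = \frac{B - \left(-5 + 3 B^{3}\right)}{6 + B} \left(-1\right) = \frac{5 + B - 3 B^{3}}{6 + B} \left(-1\right) = - \frac{5 + B - 3 B^{3}}{6 + B}$)
$10 + f{\left(3 \right)} \left(-8\right) = 10 + \frac{-5 - 3 + 3 \cdot 3^{3}}{6 + 3} \left(-8\right) = 10 + \frac{-5 - 3 + 3 \cdot 27}{9} \left(-8\right) = 10 + \frac{-5 - 3 + 81}{9} \left(-8\right) = 10 + \frac{1}{9} \cdot 73 \left(-8\right) = 10 + \frac{73}{9} \left(-8\right) = 10 - \frac{584}{9} = - \frac{494}{9}$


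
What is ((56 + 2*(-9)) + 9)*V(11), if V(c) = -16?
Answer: -752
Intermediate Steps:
((56 + 2*(-9)) + 9)*V(11) = ((56 + 2*(-9)) + 9)*(-16) = ((56 - 18) + 9)*(-16) = (38 + 9)*(-16) = 47*(-16) = -752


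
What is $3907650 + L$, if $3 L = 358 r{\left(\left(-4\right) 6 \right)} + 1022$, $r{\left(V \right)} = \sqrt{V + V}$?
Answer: $\frac{11723972}{3} + \frac{1432 i \sqrt{3}}{3} \approx 3.908 \cdot 10^{6} + 826.77 i$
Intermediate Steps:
$r{\left(V \right)} = \sqrt{2} \sqrt{V}$ ($r{\left(V \right)} = \sqrt{2 V} = \sqrt{2} \sqrt{V}$)
$L = \frac{1022}{3} + \frac{1432 i \sqrt{3}}{3}$ ($L = \frac{358 \sqrt{2} \sqrt{\left(-4\right) 6} + 1022}{3} = \frac{358 \sqrt{2} \sqrt{-24} + 1022}{3} = \frac{358 \sqrt{2} \cdot 2 i \sqrt{6} + 1022}{3} = \frac{358 \cdot 4 i \sqrt{3} + 1022}{3} = \frac{1432 i \sqrt{3} + 1022}{3} = \frac{1022 + 1432 i \sqrt{3}}{3} = \frac{1022}{3} + \frac{1432 i \sqrt{3}}{3} \approx 340.67 + 826.77 i$)
$3907650 + L = 3907650 + \left(\frac{1022}{3} + \frac{1432 i \sqrt{3}}{3}\right) = \frac{11723972}{3} + \frac{1432 i \sqrt{3}}{3}$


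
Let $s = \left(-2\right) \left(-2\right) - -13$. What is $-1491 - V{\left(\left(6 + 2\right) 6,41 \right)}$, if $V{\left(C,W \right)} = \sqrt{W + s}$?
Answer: $-1491 - \sqrt{58} \approx -1498.6$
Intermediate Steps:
$s = 17$ ($s = 4 + 13 = 17$)
$V{\left(C,W \right)} = \sqrt{17 + W}$ ($V{\left(C,W \right)} = \sqrt{W + 17} = \sqrt{17 + W}$)
$-1491 - V{\left(\left(6 + 2\right) 6,41 \right)} = -1491 - \sqrt{17 + 41} = -1491 - \sqrt{58}$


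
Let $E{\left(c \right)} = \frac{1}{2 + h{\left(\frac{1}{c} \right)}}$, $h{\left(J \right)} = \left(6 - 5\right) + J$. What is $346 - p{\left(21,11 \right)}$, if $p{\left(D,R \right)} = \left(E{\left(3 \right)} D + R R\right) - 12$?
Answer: $\frac{2307}{10} \approx 230.7$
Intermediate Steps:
$h{\left(J \right)} = 1 + J$
$E{\left(c \right)} = \frac{1}{3 + \frac{1}{c}}$ ($E{\left(c \right)} = \frac{1}{2 + \left(1 + \frac{1}{c}\right)} = \frac{1}{3 + \frac{1}{c}}$)
$p{\left(D,R \right)} = -12 + R^{2} + \frac{3 D}{10}$ ($p{\left(D,R \right)} = \left(\frac{3}{1 + 3 \cdot 3} D + R R\right) - 12 = \left(\frac{3}{1 + 9} D + R^{2}\right) - 12 = \left(\frac{3}{10} D + R^{2}\right) - 12 = \left(3 \cdot \frac{1}{10} D + R^{2}\right) - 12 = \left(\frac{3 D}{10} + R^{2}\right) - 12 = \left(R^{2} + \frac{3 D}{10}\right) - 12 = -12 + R^{2} + \frac{3 D}{10}$)
$346 - p{\left(21,11 \right)} = 346 - \left(-12 + 11^{2} + \frac{3}{10} \cdot 21\right) = 346 - \left(-12 + 121 + \frac{63}{10}\right) = 346 - \frac{1153}{10} = \frac{2307}{10}$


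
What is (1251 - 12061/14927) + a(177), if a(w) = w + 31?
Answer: 21766432/14927 ≈ 1458.2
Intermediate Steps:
a(w) = 31 + w
(1251 - 12061/14927) + a(177) = (1251 - 12061/14927) + (31 + 177) = (1251 - 12061*1/14927) + 208 = (1251 - 12061/14927) + 208 = 18661616/14927 + 208 = 21766432/14927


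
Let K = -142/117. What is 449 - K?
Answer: 52675/117 ≈ 450.21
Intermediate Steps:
K = -142/117 (K = -142*1/117 = -142/117 ≈ -1.2137)
449 - K = 449 - 1*(-142/117) = 449 + 142/117 = 52675/117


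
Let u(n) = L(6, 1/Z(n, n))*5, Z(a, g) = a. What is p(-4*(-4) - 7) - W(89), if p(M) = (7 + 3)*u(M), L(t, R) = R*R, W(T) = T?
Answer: -7159/81 ≈ -88.383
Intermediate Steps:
L(t, R) = R²
u(n) = 5/n² (u(n) = (1/n)²*5 = 5/n²)
p(M) = 50/M² (p(M) = (7 + 3)*(5/M²) = 10*(5/M²) = 50/M²)
p(-4*(-4) - 7) - W(89) = 50/(-4*(-4) - 7)² - 1*89 = 50/(16 - 7)² - 89 = 50/9² - 89 = 50*(1/81) - 89 = 50/81 - 89 = -7159/81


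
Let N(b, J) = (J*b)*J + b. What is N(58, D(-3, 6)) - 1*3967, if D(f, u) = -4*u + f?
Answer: 38373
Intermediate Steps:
D(f, u) = f - 4*u
N(b, J) = b + b*J² (N(b, J) = b*J² + b = b + b*J²)
N(58, D(-3, 6)) - 1*3967 = 58*(1 + (-3 - 4*6)²) - 1*3967 = 58*(1 + (-3 - 24)²) - 3967 = 58*(1 + (-27)²) - 3967 = 58*(1 + 729) - 3967 = 58*730 - 3967 = 42340 - 3967 = 38373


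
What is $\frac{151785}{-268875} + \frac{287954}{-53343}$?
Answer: $- \frac{1900451089}{318724425} \approx -5.9627$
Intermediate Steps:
$\frac{151785}{-268875} + \frac{287954}{-53343} = 151785 \left(- \frac{1}{268875}\right) + 287954 \left(- \frac{1}{53343}\right) = - \frac{3373}{5975} - \frac{287954}{53343} = - \frac{1900451089}{318724425}$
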